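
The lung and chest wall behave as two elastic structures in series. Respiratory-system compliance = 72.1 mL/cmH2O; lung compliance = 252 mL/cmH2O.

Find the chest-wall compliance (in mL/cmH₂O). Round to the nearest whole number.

101

1/Ccw = 1/Crs − 1/CL.
1/Ccw = 1/72.1 − 1/252 = 0.009901.
Ccw = 101.0 mL/cmH2O.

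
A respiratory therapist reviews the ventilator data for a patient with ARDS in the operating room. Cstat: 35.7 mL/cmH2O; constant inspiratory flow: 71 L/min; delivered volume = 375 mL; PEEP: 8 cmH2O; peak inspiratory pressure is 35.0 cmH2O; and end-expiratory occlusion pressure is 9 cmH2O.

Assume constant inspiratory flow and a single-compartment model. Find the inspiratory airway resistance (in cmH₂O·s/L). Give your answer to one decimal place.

13.1

Flow: 71 L/min ÷ 60 = 1.1833 L/s.
Total PEEP = 9 cmH2O (set 8 + intrinsic 1); this is the baseline alveolar pressure.
Equation of motion (constant flow): PIP = Vt/C + R·V̇ + PEEP.
R·V̇ = PIP − Vt/C − PEEP = 35.0 − 375/35.7 − 9 = 35.0 − 10.504 − 9 = 15.496 cmH2O.
R = 15.496 / 1.1833 = 13.096 cmH2O·s/L.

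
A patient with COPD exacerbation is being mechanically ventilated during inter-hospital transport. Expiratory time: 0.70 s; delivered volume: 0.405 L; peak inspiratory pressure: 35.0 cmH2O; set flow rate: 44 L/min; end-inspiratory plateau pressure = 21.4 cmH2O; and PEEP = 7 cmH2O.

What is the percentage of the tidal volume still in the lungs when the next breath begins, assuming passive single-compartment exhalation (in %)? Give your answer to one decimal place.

26.1

Flow: 44 L/min ÷ 60 = 0.7333 L/s.
R = (PIP − Pplat)/V̇ = (35.0 − 21.4) / 0.7333 = 13.6/0.7333 = 18.546 cmH2O·s/L.
C = Vt/(Pplat − PEEP) = 405.0 / (21.4 − 7) = 405.0/14.4 = 28.125 mL/cmH2O.
τ = R × C = 18.546 × 0.02813 L/cmH2O = 0.5217 s.
Fraction remaining at end-expiration = e^(−Te/τ) = e^(−0.70/0.5217) = 0.2614 → 26.14%.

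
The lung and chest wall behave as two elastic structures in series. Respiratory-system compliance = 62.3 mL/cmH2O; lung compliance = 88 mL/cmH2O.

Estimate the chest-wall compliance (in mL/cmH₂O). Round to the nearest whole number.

1/Ccw = 1/Crs − 1/CL.
1/Ccw = 1/62.3 − 1/88 = 0.004688.
Ccw = 213.31 mL/cmH2O.

213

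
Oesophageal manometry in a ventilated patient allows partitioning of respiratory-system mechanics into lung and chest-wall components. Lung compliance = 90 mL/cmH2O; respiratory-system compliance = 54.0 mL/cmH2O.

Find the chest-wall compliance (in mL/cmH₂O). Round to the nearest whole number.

1/Ccw = 1/Crs − 1/CL.
1/Ccw = 1/54.0 − 1/90 = 0.007407.
Ccw = 135.01 mL/cmH2O.

135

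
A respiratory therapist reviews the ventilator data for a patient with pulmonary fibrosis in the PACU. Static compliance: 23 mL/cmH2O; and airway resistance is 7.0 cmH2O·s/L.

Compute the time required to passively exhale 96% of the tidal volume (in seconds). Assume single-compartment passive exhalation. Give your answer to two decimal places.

0.52

τ = R × C = 7.0 × 23 mL/cmH2O = 7.0 × 0.023 L/cmH2O = 0.161 s.
Exhaled fraction f = 1 − e^(−t/τ) → t = −τ·ln(1 − f) = −0.161·ln(0.04) = 0.5182 s.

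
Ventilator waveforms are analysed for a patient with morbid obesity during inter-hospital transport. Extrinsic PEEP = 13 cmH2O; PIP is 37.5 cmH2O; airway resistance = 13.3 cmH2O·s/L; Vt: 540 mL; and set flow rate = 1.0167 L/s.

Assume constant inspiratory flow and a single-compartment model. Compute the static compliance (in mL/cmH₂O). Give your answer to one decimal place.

Equation of motion (constant flow): PIP = Vt/C + R·V̇ + PEEP.
Vt/C = PIP − R·V̇ − PEEP = 37.5 − 13.3×1.0167 − 13 = 37.5 − 13.522 − 13 = 10.978 cmH2O.
C = Vt / 10.978 = 540 / 10.978 = 49.189 mL/cmH2O.

49.2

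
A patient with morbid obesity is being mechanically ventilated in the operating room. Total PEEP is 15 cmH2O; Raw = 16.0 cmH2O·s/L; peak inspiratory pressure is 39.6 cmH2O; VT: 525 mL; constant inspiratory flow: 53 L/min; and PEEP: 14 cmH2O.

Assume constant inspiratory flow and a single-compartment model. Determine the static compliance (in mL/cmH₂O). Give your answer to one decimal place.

Flow: 53 L/min ÷ 60 = 0.8833 L/s.
Total PEEP = 15 cmH2O (set 14 + intrinsic 1); this is the baseline alveolar pressure.
Equation of motion (constant flow): PIP = Vt/C + R·V̇ + PEEP.
Vt/C = PIP − R·V̇ − PEEP = 39.6 − 16.0×0.8833 − 15 = 39.6 − 14.133 − 15 = 10.467 cmH2O.
C = Vt / 10.467 = 525 / 10.467 = 50.158 mL/cmH2O.

50.2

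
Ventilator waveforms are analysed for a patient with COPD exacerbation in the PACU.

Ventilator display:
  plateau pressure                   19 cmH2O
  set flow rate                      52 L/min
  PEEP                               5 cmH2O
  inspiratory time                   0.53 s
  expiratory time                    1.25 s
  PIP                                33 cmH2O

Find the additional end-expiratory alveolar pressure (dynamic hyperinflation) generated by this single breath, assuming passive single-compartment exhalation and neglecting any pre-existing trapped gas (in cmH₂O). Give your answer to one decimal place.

1.3

Flow: 52 L/min ÷ 60 = 0.8667 L/s.
Vt = flow × Ti = 0.8667 L/s × 0.53 s × 1000 mL/L = 459.35 mL.
R = (PIP − Pplat)/V̇ = (33 − 19) / 0.8667 = 14.0/0.8667 = 16.153 cmH2O·s/L.
C = Vt/(Pplat − PEEP) = 459.35 / (19 − 5) = 459.35/14.0 = 32.811 mL/cmH2O.
τ = R × C = 16.153 × 0.03281 L/cmH2O = 0.53 s.
Fraction remaining = e^(−Te/τ) = e^(−1.25/0.53) = 0.09456; trapped volume = 459.35 × 0.09456 = 43.436 mL.
Additional alveolar pressure from trapping ≈ V_trapped / C = 43.436 / 32.811 = 1.324 cmH2O.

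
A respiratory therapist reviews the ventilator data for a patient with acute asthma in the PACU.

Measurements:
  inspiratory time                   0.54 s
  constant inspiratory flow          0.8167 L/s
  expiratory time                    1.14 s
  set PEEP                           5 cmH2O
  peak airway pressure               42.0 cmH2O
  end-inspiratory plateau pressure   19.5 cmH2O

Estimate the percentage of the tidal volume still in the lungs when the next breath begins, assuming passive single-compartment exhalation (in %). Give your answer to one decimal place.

Vt = flow × Ti = 0.8167 L/s × 0.54 s × 1000 mL/L = 441.02 mL.
R = (PIP − Pplat)/V̇ = (42.0 − 19.5) / 0.8167 = 22.5/0.8167 = 27.55 cmH2O·s/L.
C = Vt/(Pplat − PEEP) = 441.02 / (19.5 − 5) = 441.02/14.5 = 30.415 mL/cmH2O.
τ = R × C = 27.55 × 0.03042 L/cmH2O = 0.8381 s.
Fraction remaining at end-expiration = e^(−Te/τ) = e^(−1.14/0.8381) = 0.2566 → 25.66%.

25.7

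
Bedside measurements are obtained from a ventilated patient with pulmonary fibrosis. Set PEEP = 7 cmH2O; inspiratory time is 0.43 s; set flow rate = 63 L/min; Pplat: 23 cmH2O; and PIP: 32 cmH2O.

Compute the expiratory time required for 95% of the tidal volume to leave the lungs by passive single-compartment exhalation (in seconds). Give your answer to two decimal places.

Flow: 63 L/min ÷ 60 = 1.05 L/s.
Vt = flow × Ti = 1.05 L/s × 0.43 s × 1000 mL/L = 451.5 mL.
R = (PIP − Pplat)/V̇ = (32 − 23) / 1.05 = 9.0/1.05 = 8.571 cmH2O·s/L.
C = Vt/(Pplat − PEEP) = 451.5 / (23 − 7) = 451.5/16.0 = 28.219 mL/cmH2O.
τ = R × C = 8.571 × 0.02822 L/cmH2O = 0.2419 s.
t = −τ·ln(1 − 0.95) = −0.2419·ln(0.05) = 0.7247 s.

0.72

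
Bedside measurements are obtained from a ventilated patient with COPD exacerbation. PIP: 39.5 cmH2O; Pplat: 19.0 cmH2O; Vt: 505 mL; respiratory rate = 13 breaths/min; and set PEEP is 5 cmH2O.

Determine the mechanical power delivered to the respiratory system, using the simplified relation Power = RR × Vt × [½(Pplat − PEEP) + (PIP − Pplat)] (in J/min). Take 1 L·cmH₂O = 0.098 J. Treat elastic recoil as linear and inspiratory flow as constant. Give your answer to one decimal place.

17.7

Per-breath work = Vt × [½(Pplat−PEEP) + (PIP−Pplat)] = 0.505 × [0.5×14.0 + 20.5] = 0.505 × 27.5 = 13.888 L·cmH2O.
Power = 13 × 13.888 = 180.54 L·cmH2O/min.
× 0.098 J/(L·cmH2O) → 17.693 J/min.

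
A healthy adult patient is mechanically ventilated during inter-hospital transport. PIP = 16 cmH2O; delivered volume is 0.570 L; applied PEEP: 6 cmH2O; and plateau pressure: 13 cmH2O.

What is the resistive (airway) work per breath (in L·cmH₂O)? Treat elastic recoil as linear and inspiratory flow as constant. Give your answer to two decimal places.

With constant inspiratory flow the resistive pressure is constant at PIP − Pplat = 16 − 13 = 3.0 cmH2O, so resistive work = 3.0 × 0.570 = 1.71 L·cmH2O.

1.71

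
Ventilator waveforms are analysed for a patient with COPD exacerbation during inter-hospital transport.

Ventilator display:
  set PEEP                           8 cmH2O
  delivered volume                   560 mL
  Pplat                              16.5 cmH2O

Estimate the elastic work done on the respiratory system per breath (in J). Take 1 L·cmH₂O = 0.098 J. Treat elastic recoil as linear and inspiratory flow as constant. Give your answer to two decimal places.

0.23

Elastic work ≈ ½ × (Pplat − PEEP) × Vt = 0.5 × (16.5 − 8) × 0.560 L = 0.5 × 8.5 × 0.560 = 2.38 L·cmH2O.
× 0.098 J/(L·cmH2O) → 0.2332 J.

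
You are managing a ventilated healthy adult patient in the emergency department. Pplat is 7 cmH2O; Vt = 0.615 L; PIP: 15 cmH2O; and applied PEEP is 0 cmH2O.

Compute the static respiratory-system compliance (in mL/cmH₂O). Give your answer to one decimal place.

87.9

Cstat = Vt / (Pplat − PEEP) = 615 / (7 − 0) = 615 / 7.0 = 87.857 mL/cmH2O.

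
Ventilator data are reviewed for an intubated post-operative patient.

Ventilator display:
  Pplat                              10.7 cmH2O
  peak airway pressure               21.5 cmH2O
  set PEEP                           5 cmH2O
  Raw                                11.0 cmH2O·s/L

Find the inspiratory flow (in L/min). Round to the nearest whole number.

flow = (PIP − Pplat) / Raw = (21.5 − 10.7) / 11.0 = 0.9818 L/s × 60 = 58.908 L/min.

59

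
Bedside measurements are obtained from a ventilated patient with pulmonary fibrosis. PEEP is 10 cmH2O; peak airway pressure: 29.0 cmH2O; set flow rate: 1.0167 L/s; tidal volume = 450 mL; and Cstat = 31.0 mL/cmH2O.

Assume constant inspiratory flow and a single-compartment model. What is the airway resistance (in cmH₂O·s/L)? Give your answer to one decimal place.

Equation of motion (constant flow): PIP = Vt/C + R·V̇ + PEEP.
R·V̇ = PIP − Vt/C − PEEP = 29.0 − 450/31.0 − 10 = 29.0 − 14.516 − 10 = 4.484 cmH2O.
R = 4.484 / 1.0167 = 4.41 cmH2O·s/L.

4.4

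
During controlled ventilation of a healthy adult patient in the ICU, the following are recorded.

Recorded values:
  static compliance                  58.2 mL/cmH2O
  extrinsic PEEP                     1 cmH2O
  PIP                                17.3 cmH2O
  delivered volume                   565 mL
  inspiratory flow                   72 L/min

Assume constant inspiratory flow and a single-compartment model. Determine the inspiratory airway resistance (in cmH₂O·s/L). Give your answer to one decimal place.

Flow: 72 L/min ÷ 60 = 1.2 L/s.
Equation of motion (constant flow): PIP = Vt/C + R·V̇ + PEEP.
R·V̇ = PIP − Vt/C − PEEP = 17.3 − 565/58.2 − 1 = 17.3 − 9.708 − 1 = 6.592 cmH2O.
R = 6.592 / 1.2 = 5.493 cmH2O·s/L.

5.5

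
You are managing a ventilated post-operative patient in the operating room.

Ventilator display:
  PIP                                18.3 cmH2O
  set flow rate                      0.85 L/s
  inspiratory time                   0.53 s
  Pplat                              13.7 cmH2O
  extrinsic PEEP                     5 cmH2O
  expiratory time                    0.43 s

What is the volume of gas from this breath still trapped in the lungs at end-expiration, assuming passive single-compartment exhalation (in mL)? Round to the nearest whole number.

Vt = flow × Ti = 0.85 L/s × 0.53 s × 1000 mL/L = 450.5 mL.
R = (PIP − Pplat)/V̇ = (18.3 − 13.7) / 0.85 = 4.6/0.85 = 5.412 cmH2O·s/L.
C = Vt/(Pplat − PEEP) = 450.5 / (13.7 − 5) = 450.5/8.7 = 51.782 mL/cmH2O.
τ = R × C = 5.412 × 0.05178 L/cmH2O = 0.2802 s.
Fraction remaining = e^(−Te/τ) = e^(−0.43/0.2802) = 0.2155.
Trapped volume = 450.5 × 0.2155 = 97.083 mL.

97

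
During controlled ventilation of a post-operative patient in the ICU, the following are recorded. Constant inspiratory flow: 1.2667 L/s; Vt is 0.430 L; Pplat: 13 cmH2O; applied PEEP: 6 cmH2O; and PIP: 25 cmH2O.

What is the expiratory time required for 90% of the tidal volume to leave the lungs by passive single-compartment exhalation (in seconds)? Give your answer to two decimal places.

R = (PIP − Pplat)/V̇ = (25 − 13) / 1.2667 = 12.0/1.2667 = 9.473 cmH2O·s/L.
C = Vt/(Pplat − PEEP) = 430.0 / (13 − 6) = 430.0/7.0 = 61.429 mL/cmH2O.
τ = R × C = 9.473 × 0.06143 L/cmH2O = 0.5819 s.
t = −τ·ln(1 − 0.90) = −0.5819·ln(0.1) = 1.34 s.

1.34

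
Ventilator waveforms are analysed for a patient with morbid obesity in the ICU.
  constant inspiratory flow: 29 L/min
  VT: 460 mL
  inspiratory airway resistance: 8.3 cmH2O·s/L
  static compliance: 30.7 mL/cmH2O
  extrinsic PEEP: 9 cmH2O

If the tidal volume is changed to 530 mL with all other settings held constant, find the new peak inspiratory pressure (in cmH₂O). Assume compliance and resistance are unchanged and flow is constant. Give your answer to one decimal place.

30.3

Flow: 29 L/min ÷ 60 = 0.4833 L/s.
PIP = Vt/C + R·V̇ + PEEP (constant-flow equation of motion).
Only the elastic term changes: ΔPIP = ΔVt / C = (530 − 460) / 30.7 = 2.28 cmH2O.
Original PIP = 460/30.7 + 8.3×0.4833 + 9 = 27.995 cmH2O; new PIP = 27.995 + (2.28) = 30.275 cmH2O.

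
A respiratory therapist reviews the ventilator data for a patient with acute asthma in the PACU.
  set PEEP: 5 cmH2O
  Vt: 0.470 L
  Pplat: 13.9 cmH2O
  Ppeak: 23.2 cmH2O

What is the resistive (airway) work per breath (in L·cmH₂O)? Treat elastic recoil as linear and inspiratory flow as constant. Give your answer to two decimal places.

With constant inspiratory flow the resistive pressure is constant at PIP − Pplat = 23.2 − 13.9 = 9.3 cmH2O, so resistive work = 9.3 × 0.470 = 4.371 L·cmH2O.

4.37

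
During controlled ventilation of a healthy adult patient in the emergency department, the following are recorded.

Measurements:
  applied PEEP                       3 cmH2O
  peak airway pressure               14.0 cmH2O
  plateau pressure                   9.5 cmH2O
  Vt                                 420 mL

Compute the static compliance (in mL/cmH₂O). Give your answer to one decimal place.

Cstat = Vt / (Pplat − PEEP) = 420 / (9.5 − 3) = 420 / 6.5 = 64.615 mL/cmH2O.

64.6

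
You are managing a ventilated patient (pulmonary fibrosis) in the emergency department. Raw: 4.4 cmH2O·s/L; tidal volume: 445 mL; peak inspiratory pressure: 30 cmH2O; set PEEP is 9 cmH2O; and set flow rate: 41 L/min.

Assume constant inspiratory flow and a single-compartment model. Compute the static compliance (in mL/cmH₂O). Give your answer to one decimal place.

24.7

Flow: 41 L/min ÷ 60 = 0.6833 L/s.
Equation of motion (constant flow): PIP = Vt/C + R·V̇ + PEEP.
Vt/C = PIP − R·V̇ − PEEP = 30 − 4.4×0.6833 − 9 = 30 − 3.007 − 9 = 17.993 cmH2O.
C = Vt / 17.993 = 445 / 17.993 = 24.732 mL/cmH2O.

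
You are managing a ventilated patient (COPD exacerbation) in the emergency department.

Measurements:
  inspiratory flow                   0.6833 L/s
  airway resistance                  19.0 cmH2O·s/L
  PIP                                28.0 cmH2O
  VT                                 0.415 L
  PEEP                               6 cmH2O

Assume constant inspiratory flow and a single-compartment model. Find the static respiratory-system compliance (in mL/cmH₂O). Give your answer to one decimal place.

Equation of motion (constant flow): PIP = Vt/C + R·V̇ + PEEP.
Vt/C = PIP − R·V̇ − PEEP = 28.0 − 19.0×0.6833 − 6 = 28.0 − 12.983 − 6 = 9.017 cmH2O.
C = Vt / 9.017 = 415 / 9.017 = 46.024 mL/cmH2O.

46.0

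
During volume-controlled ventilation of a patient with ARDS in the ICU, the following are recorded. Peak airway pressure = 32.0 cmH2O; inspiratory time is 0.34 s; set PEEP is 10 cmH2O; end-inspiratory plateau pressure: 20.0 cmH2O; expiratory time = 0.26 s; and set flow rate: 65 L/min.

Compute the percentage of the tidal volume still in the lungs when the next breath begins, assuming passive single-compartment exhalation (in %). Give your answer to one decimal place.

Flow: 65 L/min ÷ 60 = 1.0833 L/s.
Vt = flow × Ti = 1.0833 L/s × 0.34 s × 1000 mL/L = 368.32 mL.
R = (PIP − Pplat)/V̇ = (32.0 − 20.0) / 1.0833 = 12.0/1.0833 = 11.077 cmH2O·s/L.
C = Vt/(Pplat − PEEP) = 368.32 / (20.0 − 10) = 368.32/10.0 = 36.832 mL/cmH2O.
τ = R × C = 11.077 × 0.03683 L/cmH2O = 0.408 s.
Fraction remaining at end-expiration = e^(−Te/τ) = e^(−0.26/0.408) = 0.5287 → 52.87%.

52.9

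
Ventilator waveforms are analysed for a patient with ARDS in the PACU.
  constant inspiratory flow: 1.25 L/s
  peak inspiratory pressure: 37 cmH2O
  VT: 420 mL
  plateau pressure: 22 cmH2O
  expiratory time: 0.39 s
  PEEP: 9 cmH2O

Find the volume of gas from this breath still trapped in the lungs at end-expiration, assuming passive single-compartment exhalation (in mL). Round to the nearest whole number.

R = (PIP − Pplat)/V̇ = (37 − 22) / 1.25 = 15.0/1.25 = 12.0 cmH2O·s/L.
C = Vt/(Pplat − PEEP) = 420.0 / (22 − 9) = 420.0/13.0 = 32.308 mL/cmH2O.
τ = R × C = 12.0 × 0.03231 L/cmH2O = 0.3877 s.
Fraction remaining = e^(−Te/τ) = e^(−0.39/0.3877) = 0.3657.
Trapped volume = 420.0 × 0.3657 = 153.59 mL.

154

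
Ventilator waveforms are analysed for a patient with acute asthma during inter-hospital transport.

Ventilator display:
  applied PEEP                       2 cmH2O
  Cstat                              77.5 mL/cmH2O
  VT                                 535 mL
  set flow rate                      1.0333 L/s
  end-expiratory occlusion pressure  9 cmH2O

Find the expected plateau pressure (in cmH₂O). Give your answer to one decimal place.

15.9

End-expiratory occlusion gives total PEEP = 9 cmH2O (intrinsic PEEP = 9 − 2 = 7). Use total PEEP for the elastic gradient.
Pplat = PEEPtotal + Vt / Cstat = 9 + 535 / 77.5 = 9 + 6.903 = 15.903 cmH2O.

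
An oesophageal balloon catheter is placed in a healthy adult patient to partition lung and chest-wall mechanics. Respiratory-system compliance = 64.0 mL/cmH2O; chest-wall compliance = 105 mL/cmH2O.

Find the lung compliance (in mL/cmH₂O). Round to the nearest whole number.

1/CL = 1/Crs − 1/Ccw.
1/CL = 1/64.0 − 1/105 = 0.006101.
CL = 163.91 mL/cmH2O.

164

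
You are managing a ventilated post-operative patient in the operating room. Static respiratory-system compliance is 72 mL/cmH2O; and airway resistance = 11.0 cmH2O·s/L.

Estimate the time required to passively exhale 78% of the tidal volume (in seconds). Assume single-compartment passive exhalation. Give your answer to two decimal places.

τ = R × C = 11.0 × 72 mL/cmH2O = 11.0 × 0.072 L/cmH2O = 0.792 s.
Exhaled fraction f = 1 − e^(−t/τ) → t = −τ·ln(1 − f) = −0.792·ln(0.22) = 1.199 s.

1.20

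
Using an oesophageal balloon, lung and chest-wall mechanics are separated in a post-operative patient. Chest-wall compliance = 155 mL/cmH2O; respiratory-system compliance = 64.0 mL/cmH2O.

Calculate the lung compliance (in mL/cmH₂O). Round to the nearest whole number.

109

1/CL = 1/Crs − 1/Ccw.
1/CL = 1/64.0 − 1/155 = 0.009173.
CL = 109.02 mL/cmH2O.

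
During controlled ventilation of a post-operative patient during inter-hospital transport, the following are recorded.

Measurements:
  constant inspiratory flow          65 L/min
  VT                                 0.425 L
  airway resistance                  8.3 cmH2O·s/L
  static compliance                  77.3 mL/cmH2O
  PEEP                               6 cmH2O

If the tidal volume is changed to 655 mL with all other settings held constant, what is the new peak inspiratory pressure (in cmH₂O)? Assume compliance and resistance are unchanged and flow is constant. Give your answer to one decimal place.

23.5

Flow: 65 L/min ÷ 60 = 1.0833 L/s.
PIP = Vt/C + R·V̇ + PEEP (constant-flow equation of motion).
Only the elastic term changes: ΔPIP = ΔVt / C = (655 − 425) / 77.3 = 2.975 cmH2O.
Original PIP = 425/77.3 + 8.3×1.0833 + 6 = 20.489 cmH2O; new PIP = 20.489 + (2.975) = 23.464 cmH2O.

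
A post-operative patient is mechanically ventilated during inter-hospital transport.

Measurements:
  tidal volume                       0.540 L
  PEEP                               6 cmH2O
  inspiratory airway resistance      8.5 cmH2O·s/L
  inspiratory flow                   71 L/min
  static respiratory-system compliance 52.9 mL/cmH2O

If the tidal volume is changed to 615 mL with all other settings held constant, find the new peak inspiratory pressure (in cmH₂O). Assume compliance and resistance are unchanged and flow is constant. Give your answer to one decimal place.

Flow: 71 L/min ÷ 60 = 1.1833 L/s.
PIP = Vt/C + R·V̇ + PEEP (constant-flow equation of motion).
Only the elastic term changes: ΔPIP = ΔVt / C = (615 − 540) / 52.9 = 1.418 cmH2O.
Original PIP = 540/52.9 + 8.5×1.1833 + 6 = 26.266 cmH2O; new PIP = 26.266 + (1.418) = 27.684 cmH2O.

27.7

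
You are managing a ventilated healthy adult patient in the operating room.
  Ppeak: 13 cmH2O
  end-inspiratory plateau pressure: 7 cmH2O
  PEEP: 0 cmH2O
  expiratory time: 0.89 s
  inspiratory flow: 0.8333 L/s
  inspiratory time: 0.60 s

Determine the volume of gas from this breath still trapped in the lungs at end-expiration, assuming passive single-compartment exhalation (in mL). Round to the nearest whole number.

Vt = flow × Ti = 0.8333 L/s × 0.60 s × 1000 mL/L = 499.98 mL.
R = (PIP − Pplat)/V̇ = (13 − 7) / 0.8333 = 6.0/0.8333 = 7.2 cmH2O·s/L.
C = Vt/(Pplat − PEEP) = 499.98 / (7 − 0) = 499.98/7.0 = 71.426 mL/cmH2O.
τ = R × C = 7.2 × 0.07143 L/cmH2O = 0.5143 s.
Fraction remaining = e^(−Te/τ) = e^(−0.89/0.5143) = 0.1772.
Trapped volume = 499.98 × 0.1772 = 88.596 mL.

89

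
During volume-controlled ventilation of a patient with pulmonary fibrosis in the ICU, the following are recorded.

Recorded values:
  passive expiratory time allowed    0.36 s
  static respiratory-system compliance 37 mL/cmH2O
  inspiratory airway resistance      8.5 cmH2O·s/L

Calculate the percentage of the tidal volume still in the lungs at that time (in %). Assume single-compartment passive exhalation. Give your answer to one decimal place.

τ = R × C = 8.5 × 37 mL/cmH2O = 8.5 × 0.037 L/cmH2O = 0.3145 s.
Passive exhalation: V(t)/V₀ = e^(−t/τ) = e^(−0.36/0.3145) = 0.3183.
Fraction remaining = 0.3183 → 31.83%.

31.8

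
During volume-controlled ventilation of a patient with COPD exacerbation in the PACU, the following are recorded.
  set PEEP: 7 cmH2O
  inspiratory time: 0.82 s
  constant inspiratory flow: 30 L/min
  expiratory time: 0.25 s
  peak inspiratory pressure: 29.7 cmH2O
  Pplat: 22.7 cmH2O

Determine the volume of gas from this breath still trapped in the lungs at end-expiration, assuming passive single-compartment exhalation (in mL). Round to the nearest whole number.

207

Flow: 30 L/min ÷ 60 = 0.5 L/s.
Vt = flow × Ti = 0.5 L/s × 0.82 s × 1000 mL/L = 410.0 mL.
R = (PIP − Pplat)/V̇ = (29.7 − 22.7) / 0.5 = 7.0/0.5 = 14.0 cmH2O·s/L.
C = Vt/(Pplat − PEEP) = 410.0 / (22.7 − 7) = 410.0/15.7 = 26.115 mL/cmH2O.
τ = R × C = 14.0 × 0.02612 L/cmH2O = 0.3657 s.
Fraction remaining = e^(−Te/τ) = e^(−0.25/0.3657) = 0.5048.
Trapped volume = 410.0 × 0.5048 = 206.97 mL.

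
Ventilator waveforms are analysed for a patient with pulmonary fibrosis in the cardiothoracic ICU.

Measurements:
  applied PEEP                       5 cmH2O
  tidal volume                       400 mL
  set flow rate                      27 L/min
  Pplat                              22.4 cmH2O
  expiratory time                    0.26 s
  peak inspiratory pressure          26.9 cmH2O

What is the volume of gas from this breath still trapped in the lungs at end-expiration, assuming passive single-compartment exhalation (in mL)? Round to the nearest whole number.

Flow: 27 L/min ÷ 60 = 0.45 L/s.
R = (PIP − Pplat)/V̇ = (26.9 − 22.4) / 0.45 = 4.5/0.45 = 10.0 cmH2O·s/L.
C = Vt/(Pplat − PEEP) = 400.0 / (22.4 − 5) = 400.0/17.4 = 22.989 mL/cmH2O.
τ = R × C = 10.0 × 0.02299 L/cmH2O = 0.2299 s.
Fraction remaining = e^(−Te/τ) = e^(−0.26/0.2299) = 0.3227.
Trapped volume = 400.0 × 0.3227 = 129.08 mL.

129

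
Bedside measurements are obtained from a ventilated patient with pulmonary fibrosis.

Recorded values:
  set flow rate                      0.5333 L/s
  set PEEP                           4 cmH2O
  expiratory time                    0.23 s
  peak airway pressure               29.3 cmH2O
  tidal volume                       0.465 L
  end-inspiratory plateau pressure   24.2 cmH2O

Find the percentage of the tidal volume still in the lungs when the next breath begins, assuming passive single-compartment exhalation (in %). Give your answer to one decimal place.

R = (PIP − Pplat)/V̇ = (29.3 − 24.2) / 0.5333 = 5.1/0.5333 = 9.563 cmH2O·s/L.
C = Vt/(Pplat − PEEP) = 465.0 / (24.2 − 4) = 465.0/20.2 = 23.02 mL/cmH2O.
τ = R × C = 9.563 × 0.02302 L/cmH2O = 0.2201 s.
Fraction remaining at end-expiration = e^(−Te/τ) = e^(−0.23/0.2201) = 0.3517 → 35.17%.

35.2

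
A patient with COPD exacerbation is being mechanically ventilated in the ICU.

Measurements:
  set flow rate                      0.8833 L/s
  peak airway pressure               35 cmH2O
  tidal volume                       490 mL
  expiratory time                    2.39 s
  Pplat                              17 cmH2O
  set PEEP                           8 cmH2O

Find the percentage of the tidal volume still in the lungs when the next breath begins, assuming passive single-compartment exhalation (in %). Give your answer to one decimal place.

11.6

R = (PIP − Pplat)/V̇ = (35 − 17) / 0.8833 = 18.0/0.8833 = 20.378 cmH2O·s/L.
C = Vt/(Pplat − PEEP) = 490.0 / (17 − 8) = 490.0/9.0 = 54.444 mL/cmH2O.
τ = R × C = 20.378 × 0.05444 L/cmH2O = 1.109 s.
Fraction remaining at end-expiration = e^(−Te/τ) = e^(−2.39/1.109) = 0.1159 → 11.59%.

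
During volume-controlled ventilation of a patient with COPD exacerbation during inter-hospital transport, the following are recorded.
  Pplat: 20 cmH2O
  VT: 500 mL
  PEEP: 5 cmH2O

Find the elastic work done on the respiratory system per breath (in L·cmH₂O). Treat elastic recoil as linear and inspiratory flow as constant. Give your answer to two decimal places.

3.75

Elastic work ≈ ½ × (Pplat − PEEP) × Vt = 0.5 × (20 − 5) × 0.500 L = 0.5 × 15.0 × 0.500 = 3.75 L·cmH2O.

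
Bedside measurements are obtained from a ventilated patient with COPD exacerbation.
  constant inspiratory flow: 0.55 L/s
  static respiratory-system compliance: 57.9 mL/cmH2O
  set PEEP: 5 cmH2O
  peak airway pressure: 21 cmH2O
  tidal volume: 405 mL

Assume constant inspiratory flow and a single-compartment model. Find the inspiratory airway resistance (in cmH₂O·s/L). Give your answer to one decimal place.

Equation of motion (constant flow): PIP = Vt/C + R·V̇ + PEEP.
R·V̇ = PIP − Vt/C − PEEP = 21 − 405/57.9 − 5 = 21 − 6.995 − 5 = 9.005 cmH2O.
R = 9.005 / 0.55 = 16.373 cmH2O·s/L.

16.4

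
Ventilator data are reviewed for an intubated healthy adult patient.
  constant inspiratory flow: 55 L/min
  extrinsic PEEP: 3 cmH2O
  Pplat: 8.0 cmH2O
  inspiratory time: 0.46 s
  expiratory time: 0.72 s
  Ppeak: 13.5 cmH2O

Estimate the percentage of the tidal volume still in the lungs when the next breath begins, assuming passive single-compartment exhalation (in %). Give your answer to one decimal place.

Flow: 55 L/min ÷ 60 = 0.9167 L/s.
Vt = flow × Ti = 0.9167 L/s × 0.46 s × 1000 mL/L = 421.68 mL.
R = (PIP − Pplat)/V̇ = (13.5 − 8.0) / 0.9167 = 5.5/0.9167 = 6.0 cmH2O·s/L.
C = Vt/(Pplat − PEEP) = 421.68 / (8.0 − 3) = 421.68/5.0 = 84.336 mL/cmH2O.
τ = R × C = 6.0 × 0.08434 L/cmH2O = 0.506 s.
Fraction remaining at end-expiration = e^(−Te/τ) = e^(−0.72/0.506) = 0.241 → 24.1%.

24.1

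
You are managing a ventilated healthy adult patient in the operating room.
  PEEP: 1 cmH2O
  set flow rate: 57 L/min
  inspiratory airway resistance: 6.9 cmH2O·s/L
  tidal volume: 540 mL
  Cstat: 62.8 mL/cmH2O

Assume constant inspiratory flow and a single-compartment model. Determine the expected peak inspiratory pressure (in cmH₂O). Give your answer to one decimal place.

16.2

Flow: 57 L/min ÷ 60 = 0.95 L/s.
Equation of motion (constant flow): PIP = Vt/C + R·V̇ + PEEP.
PIP = 540/62.8 + 6.9×0.95 + 1 = 8.599 + 6.555 + 1 = 16.154 cmH2O.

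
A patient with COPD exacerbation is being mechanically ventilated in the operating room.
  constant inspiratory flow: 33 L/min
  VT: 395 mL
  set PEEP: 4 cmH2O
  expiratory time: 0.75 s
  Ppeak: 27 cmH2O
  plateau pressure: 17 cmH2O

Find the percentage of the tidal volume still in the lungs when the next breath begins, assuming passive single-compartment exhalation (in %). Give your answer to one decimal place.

25.7

Flow: 33 L/min ÷ 60 = 0.55 L/s.
R = (PIP − Pplat)/V̇ = (27 − 17) / 0.55 = 10.0/0.55 = 18.182 cmH2O·s/L.
C = Vt/(Pplat − PEEP) = 395.0 / (17 − 4) = 395.0/13.0 = 30.385 mL/cmH2O.
τ = R × C = 18.182 × 0.03039 L/cmH2O = 0.5526 s.
Fraction remaining at end-expiration = e^(−Te/τ) = e^(−0.75/0.5526) = 0.2574 → 25.74%.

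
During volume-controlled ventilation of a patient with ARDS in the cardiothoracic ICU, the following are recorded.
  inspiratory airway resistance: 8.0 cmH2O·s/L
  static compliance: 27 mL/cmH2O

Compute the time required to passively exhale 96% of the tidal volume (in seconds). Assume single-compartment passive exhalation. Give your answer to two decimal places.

0.70

τ = R × C = 8.0 × 27 mL/cmH2O = 8.0 × 0.027 L/cmH2O = 0.216 s.
Exhaled fraction f = 1 − e^(−t/τ) → t = −τ·ln(1 − f) = −0.216·ln(0.04) = 0.6953 s.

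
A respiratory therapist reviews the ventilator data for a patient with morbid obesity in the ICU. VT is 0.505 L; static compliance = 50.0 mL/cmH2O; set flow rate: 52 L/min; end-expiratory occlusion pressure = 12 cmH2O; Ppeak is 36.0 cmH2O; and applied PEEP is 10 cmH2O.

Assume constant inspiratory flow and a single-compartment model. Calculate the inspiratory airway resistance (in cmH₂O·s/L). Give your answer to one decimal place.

Flow: 52 L/min ÷ 60 = 0.8667 L/s.
Total PEEP = 12 cmH2O (set 10 + intrinsic 2); this is the baseline alveolar pressure.
Equation of motion (constant flow): PIP = Vt/C + R·V̇ + PEEP.
R·V̇ = PIP − Vt/C − PEEP = 36.0 − 505/50.0 − 12 = 36.0 − 10.1 − 12 = 13.9 cmH2O.
R = 13.9 / 0.8667 = 16.038 cmH2O·s/L.

16.0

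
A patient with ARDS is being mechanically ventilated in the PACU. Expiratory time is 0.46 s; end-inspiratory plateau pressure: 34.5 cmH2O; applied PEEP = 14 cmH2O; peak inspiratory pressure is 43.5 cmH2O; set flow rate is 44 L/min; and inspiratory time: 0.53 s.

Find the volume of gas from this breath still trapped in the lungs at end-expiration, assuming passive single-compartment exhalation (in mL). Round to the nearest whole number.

54

Flow: 44 L/min ÷ 60 = 0.7333 L/s.
Vt = flow × Ti = 0.7333 L/s × 0.53 s × 1000 mL/L = 388.65 mL.
R = (PIP − Pplat)/V̇ = (43.5 − 34.5) / 0.7333 = 9.0/0.7333 = 12.273 cmH2O·s/L.
C = Vt/(Pplat − PEEP) = 388.65 / (34.5 − 14) = 388.65/20.5 = 18.959 mL/cmH2O.
τ = R × C = 12.273 × 0.01896 L/cmH2O = 0.2327 s.
Fraction remaining = e^(−Te/τ) = e^(−0.46/0.2327) = 0.1385.
Trapped volume = 388.65 × 0.1385 = 53.828 mL.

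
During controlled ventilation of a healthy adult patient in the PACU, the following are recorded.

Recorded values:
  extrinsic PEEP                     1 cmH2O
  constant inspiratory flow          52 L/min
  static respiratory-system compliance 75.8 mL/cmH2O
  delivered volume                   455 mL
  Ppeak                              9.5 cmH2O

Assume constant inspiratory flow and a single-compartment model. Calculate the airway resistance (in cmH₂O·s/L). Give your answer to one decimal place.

2.9

Flow: 52 L/min ÷ 60 = 0.8667 L/s.
Equation of motion (constant flow): PIP = Vt/C + R·V̇ + PEEP.
R·V̇ = PIP − Vt/C − PEEP = 9.5 − 455/75.8 − 1 = 9.5 − 6.003 − 1 = 2.497 cmH2O.
R = 2.497 / 0.8667 = 2.881 cmH2O·s/L.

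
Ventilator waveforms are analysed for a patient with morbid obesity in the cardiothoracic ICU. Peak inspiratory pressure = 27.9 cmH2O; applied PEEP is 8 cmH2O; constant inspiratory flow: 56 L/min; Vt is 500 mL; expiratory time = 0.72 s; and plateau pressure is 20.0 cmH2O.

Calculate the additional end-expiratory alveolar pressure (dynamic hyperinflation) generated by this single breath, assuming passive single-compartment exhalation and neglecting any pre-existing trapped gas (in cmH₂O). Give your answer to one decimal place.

Flow: 56 L/min ÷ 60 = 0.9333 L/s.
R = (PIP − Pplat)/V̇ = (27.9 − 20.0) / 0.9333 = 7.9/0.9333 = 8.465 cmH2O·s/L.
C = Vt/(Pplat − PEEP) = 500.0 / (20.0 − 8) = 500.0/12.0 = 41.667 mL/cmH2O.
τ = R × C = 8.465 × 0.04167 L/cmH2O = 0.3527 s.
Fraction remaining = e^(−Te/τ) = e^(−0.72/0.3527) = 0.1298; trapped volume = 500.0 × 0.1298 = 64.9 mL.
Additional alveolar pressure from trapping ≈ V_trapped / C = 64.9 / 41.667 = 1.558 cmH2O.

1.6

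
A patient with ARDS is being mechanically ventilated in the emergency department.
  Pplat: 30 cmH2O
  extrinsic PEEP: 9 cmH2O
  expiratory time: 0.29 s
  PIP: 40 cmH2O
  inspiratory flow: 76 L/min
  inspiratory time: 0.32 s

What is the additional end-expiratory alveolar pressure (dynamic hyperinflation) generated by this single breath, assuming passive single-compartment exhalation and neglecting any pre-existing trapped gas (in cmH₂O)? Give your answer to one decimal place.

Flow: 76 L/min ÷ 60 = 1.2667 L/s.
Vt = flow × Ti = 1.2667 L/s × 0.32 s × 1000 mL/L = 405.34 mL.
R = (PIP − Pplat)/V̇ = (40 − 30) / 1.2667 = 10.0/1.2667 = 7.895 cmH2O·s/L.
C = Vt/(Pplat − PEEP) = 405.34 / (30 − 9) = 405.34/21.0 = 19.302 mL/cmH2O.
τ = R × C = 7.895 × 0.0193 L/cmH2O = 0.1524 s.
Fraction remaining = e^(−Te/τ) = e^(−0.29/0.1524) = 0.1491; trapped volume = 405.34 × 0.1491 = 60.436 mL.
Additional alveolar pressure from trapping ≈ V_trapped / C = 60.436 / 19.302 = 3.131 cmH2O.

3.1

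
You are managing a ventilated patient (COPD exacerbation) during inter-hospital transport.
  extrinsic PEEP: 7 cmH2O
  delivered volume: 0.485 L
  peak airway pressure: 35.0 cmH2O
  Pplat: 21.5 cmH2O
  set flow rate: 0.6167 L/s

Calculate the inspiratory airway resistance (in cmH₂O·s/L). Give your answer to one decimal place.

21.9

Raw = (PIP − Pplat) / flow = (35.0 − 21.5) / 0.6167 = 13.5 / 0.6167 = 21.891 cmH2O·s/L.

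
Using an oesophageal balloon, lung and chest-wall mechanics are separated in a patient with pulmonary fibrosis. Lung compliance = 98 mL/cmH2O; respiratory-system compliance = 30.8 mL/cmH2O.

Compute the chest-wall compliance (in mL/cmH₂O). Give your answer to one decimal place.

44.9

1/Ccw = 1/Crs − 1/CL.
1/Ccw = 1/30.8 − 1/98 = 0.02226.
Ccw = 44.924 mL/cmH2O.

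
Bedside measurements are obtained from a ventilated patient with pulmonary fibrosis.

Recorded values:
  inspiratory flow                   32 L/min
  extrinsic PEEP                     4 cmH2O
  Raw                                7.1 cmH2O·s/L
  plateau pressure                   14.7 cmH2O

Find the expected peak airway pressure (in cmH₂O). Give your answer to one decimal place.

Flow: 32 L/min ÷ 60 = 0.5333 L/s.
PIP = Pplat + Raw × flow = 14.7 + 7.1 × 0.5333 = 14.7 + 3.786 = 18.486 cmH2O.

18.5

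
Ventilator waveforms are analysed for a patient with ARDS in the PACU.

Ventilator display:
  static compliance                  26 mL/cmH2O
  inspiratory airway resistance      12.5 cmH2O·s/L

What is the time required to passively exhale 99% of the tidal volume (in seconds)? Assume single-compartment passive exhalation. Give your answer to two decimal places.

τ = R × C = 12.5 × 26 mL/cmH2O = 12.5 × 0.026 L/cmH2O = 0.325 s.
Exhaled fraction f = 1 − e^(−t/τ) → t = −τ·ln(1 − f) = −0.325·ln(0.01) = 1.497 s.

1.50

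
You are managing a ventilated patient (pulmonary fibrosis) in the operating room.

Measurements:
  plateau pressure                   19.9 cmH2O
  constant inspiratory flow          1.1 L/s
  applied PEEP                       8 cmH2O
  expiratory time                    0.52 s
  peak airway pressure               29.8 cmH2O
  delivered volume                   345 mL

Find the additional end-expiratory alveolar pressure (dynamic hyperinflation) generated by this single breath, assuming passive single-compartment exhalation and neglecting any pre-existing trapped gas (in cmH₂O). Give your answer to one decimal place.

1.6

R = (PIP − Pplat)/V̇ = (29.8 − 19.9) / 1.1 = 9.9/1.1 = 9.0 cmH2O·s/L.
C = Vt/(Pplat − PEEP) = 345.0 / (19.9 − 8) = 345.0/11.9 = 28.992 mL/cmH2O.
τ = R × C = 9.0 × 0.02899 L/cmH2O = 0.2609 s.
Fraction remaining = e^(−Te/τ) = e^(−0.52/0.2609) = 0.1363; trapped volume = 345.0 × 0.1363 = 47.024 mL.
Additional alveolar pressure from trapping ≈ V_trapped / C = 47.024 / 28.992 = 1.622 cmH2O.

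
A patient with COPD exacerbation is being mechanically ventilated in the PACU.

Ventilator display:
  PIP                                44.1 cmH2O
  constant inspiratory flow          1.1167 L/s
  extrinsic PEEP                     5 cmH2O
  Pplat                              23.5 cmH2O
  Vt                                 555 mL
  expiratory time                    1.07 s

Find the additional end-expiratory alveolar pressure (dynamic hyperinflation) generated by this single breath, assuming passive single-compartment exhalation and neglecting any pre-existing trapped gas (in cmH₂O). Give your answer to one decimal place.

R = (PIP − Pplat)/V̇ = (44.1 − 23.5) / 1.1167 = 20.6/1.1167 = 18.447 cmH2O·s/L.
C = Vt/(Pplat − PEEP) = 555.0 / (23.5 − 5) = 555.0/18.5 = 30.0 mL/cmH2O.
τ = R × C = 18.447 × 0.03 L/cmH2O = 0.5534 s.
Fraction remaining = e^(−Te/τ) = e^(−1.07/0.5534) = 0.1446; trapped volume = 555.0 × 0.1446 = 80.253 mL.
Additional alveolar pressure from trapping ≈ V_trapped / C = 80.253 / 30.0 = 2.675 cmH2O.

2.7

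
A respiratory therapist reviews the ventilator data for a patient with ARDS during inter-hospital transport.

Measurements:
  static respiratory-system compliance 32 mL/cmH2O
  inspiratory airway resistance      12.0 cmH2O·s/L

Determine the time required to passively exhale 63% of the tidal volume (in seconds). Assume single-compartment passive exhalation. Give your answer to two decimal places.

0.38

τ = R × C = 12.0 × 32 mL/cmH2O = 12.0 × 0.032 L/cmH2O = 0.384 s.
Exhaled fraction f = 1 − e^(−t/τ) → t = −τ·ln(1 − f) = −0.384·ln(0.37) = 0.3818 s.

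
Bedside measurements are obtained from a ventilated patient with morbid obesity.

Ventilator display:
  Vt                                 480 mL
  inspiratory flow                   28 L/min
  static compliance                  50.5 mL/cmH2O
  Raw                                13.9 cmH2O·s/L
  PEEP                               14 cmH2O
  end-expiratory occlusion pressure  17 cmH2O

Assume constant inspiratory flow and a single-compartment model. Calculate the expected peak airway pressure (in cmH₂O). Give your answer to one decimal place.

33.0

Flow: 28 L/min ÷ 60 = 0.4667 L/s.
Total PEEP = 17 cmH2O (set 14 + intrinsic 3); this is the baseline alveolar pressure.
Equation of motion (constant flow): PIP = Vt/C + R·V̇ + PEEP.
PIP = 480/50.5 + 13.9×0.4667 + 17 = 9.505 + 6.487 + 17 = 32.992 cmH2O.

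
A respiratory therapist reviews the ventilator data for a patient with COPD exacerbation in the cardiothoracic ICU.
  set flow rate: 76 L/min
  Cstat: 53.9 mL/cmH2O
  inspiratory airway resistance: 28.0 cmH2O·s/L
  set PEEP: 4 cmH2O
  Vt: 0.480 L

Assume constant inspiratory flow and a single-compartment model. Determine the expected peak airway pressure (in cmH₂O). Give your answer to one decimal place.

48.4

Flow: 76 L/min ÷ 60 = 1.2667 L/s.
Equation of motion (constant flow): PIP = Vt/C + R·V̇ + PEEP.
PIP = 480/53.9 + 28.0×1.2667 + 4 = 8.905 + 35.468 + 4 = 48.373 cmH2O.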